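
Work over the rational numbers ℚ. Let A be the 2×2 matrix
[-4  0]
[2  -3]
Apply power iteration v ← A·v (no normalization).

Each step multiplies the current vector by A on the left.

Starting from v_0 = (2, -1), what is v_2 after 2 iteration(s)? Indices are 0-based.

v_2 = (32, -37)

v_0 = (2, -1).
v_1 = A·v_0 = (-8, 7).
v_2 = A·v_1 = (32, -37).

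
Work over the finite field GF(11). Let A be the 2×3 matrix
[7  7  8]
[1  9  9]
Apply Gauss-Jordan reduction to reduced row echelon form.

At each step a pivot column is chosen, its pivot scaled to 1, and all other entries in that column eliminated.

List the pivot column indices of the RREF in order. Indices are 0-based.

step 1: normalize row 0 (÷7) = (1, 1, 9)
  row 1: subtract 1×row0 = (0, 8, 0)
step 2: normalize row 1 (÷8) = (0, 1, 0)
  row 0: subtract 1×row1 = (1, 0, 9)

pivot columns: 0, 1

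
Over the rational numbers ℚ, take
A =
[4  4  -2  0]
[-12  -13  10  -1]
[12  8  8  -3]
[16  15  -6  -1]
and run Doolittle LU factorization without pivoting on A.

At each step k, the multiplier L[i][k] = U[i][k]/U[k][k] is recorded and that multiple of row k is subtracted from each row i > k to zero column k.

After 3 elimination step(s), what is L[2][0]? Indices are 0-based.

[col 0] pivot 4
  R1 -= -3*R0 → (0, -1, 4, -1)  (L[1][0] := -3)
  R2 -= 3*R0 → (0, -4, 14, -3)  (L[2][0] := 3)
  R3 -= 4*R0 → (0, -1, 2, -1)  (L[3][0] := 4)
[col 1] pivot -1
  R2 -= 4*R1 → (0, 0, -2, 1)  (L[2][1] := 4)
  R3 -= 1*R1 → (0, 0, -2, 0)  (L[3][1] := 1)
[col 2] pivot -2
  R3 -= 1*R2 → (0, 0, 0, -1)  (L[3][2] := 1)

L[2][0] = 3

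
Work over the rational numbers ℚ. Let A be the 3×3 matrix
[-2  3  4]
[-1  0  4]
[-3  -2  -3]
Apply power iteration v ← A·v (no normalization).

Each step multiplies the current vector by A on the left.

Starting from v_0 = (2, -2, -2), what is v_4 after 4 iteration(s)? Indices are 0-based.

v_0 = (2, -2, -2).
v_1 = A·v_0 = (-18, -10, 4).
v_2 = A·v_1 = (22, 34, 62).
v_3 = A·v_2 = (306, 226, -320).
v_4 = A·v_3 = (-1214, -1586, -410).

v_4 = (-1214, -1586, -410)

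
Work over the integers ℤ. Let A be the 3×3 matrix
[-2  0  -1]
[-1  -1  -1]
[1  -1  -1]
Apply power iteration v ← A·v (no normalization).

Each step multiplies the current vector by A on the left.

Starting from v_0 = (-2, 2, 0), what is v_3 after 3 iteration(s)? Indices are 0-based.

v_0 = (-2, 2, 0).
v_1 = A·v_0 = (4, 0, -4).
v_2 = A·v_1 = (-4, 0, 8).
v_3 = A·v_2 = (0, -4, -12).

v_3 = (0, -4, -12)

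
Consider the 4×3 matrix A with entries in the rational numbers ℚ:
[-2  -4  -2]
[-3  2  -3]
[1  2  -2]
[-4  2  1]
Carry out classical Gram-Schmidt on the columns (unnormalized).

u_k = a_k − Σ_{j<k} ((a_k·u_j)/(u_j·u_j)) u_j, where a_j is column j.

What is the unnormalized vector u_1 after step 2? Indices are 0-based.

u_1 = (-64/15, 8/5, 32/15, 22/15)

Step 1: u_0 = a_0 = (-2, -3, 1, -4).
Step 2: u_1 = a_1 − (-2/15)·u_0 = (-64/15, 8/5, 32/15, 22/15).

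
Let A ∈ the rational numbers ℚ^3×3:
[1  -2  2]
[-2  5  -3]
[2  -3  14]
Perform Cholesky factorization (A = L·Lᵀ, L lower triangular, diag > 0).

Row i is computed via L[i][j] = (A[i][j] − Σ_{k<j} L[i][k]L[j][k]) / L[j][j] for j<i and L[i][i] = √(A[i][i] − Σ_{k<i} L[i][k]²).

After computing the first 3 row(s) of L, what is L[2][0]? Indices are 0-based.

Step 1: L[0][0] = √(1) = 1.
  L[1][0] = (-2) / L[0][0] = -2.
Step 2: L[1][1] = √(1) = 1.
  L[2][0] = (2) / L[0][0] = 2.
  L[2][1] = (1) / L[1][1] = 1.
Step 3: L[2][2] = √(9) = 3.

L[2][0] = 2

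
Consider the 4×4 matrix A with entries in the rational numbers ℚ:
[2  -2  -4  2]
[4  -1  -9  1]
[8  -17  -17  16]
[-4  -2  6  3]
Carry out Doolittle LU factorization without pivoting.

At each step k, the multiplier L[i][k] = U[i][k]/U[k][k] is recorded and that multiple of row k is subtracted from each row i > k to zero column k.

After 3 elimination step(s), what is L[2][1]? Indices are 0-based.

L[2][1] = -3

k=0: U[0][0]=2
  eliminate (1,0): mult=2, new row 1: (0, 3, -1, -3); set L[1][0]=2
  eliminate (2,0): mult=4, new row 2: (0, -9, -1, 8); set L[2][0]=4
  eliminate (3,0): mult=-2, new row 3: (0, -6, -2, 7); set L[3][0]=-2
k=1: U[1][1]=3
  eliminate (2,1): mult=-3, new row 2: (0, 0, -4, -1); set L[2][1]=-3
  eliminate (3,1): mult=-2, new row 3: (0, 0, -4, 1); set L[3][1]=-2
k=2: U[2][2]=-4
  eliminate (3,2): mult=1, new row 3: (0, 0, 0, 2); set L[3][2]=1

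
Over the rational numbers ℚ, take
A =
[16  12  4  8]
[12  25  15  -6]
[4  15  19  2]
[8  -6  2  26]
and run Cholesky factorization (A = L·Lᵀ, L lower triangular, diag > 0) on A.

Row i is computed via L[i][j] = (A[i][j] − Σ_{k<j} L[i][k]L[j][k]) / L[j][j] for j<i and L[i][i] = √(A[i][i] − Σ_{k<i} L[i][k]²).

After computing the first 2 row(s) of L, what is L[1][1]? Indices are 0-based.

L[1][1] = 4

Step 1: L[0][0] = √(16) = 4.
  L[1][0] = (12) / L[0][0] = 3.
Step 2: L[1][1] = √(16) = 4.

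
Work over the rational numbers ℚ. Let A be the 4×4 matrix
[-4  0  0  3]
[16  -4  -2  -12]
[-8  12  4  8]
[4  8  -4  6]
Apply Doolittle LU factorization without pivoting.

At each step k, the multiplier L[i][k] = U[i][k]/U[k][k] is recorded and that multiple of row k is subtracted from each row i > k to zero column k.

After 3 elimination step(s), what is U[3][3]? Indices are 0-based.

[col 0] pivot -4
  R1 -= -4*R0 → (0, -4, -2, 0)  (L[1][0] := -4)
  R2 -= 2*R0 → (0, 12, 4, 2)  (L[2][0] := 2)
  R3 -= -1*R0 → (0, 8, -4, 9)  (L[3][0] := -1)
[col 1] pivot -4
  R2 -= -3*R1 → (0, 0, -2, 2)  (L[2][1] := -3)
  R3 -= -2*R1 → (0, 0, -8, 9)  (L[3][1] := -2)
[col 2] pivot -2
  R3 -= 4*R2 → (0, 0, 0, 1)  (L[3][2] := 4)

U[3][3] = 1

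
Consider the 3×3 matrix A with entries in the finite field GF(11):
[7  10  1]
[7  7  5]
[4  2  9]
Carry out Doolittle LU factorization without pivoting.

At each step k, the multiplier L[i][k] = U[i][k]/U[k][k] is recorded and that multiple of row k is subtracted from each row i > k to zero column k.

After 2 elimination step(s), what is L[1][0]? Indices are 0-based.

Step 1: pivot at (0,0) is 7.
  row1 ← row1 − (1)·row0  ⇒  L[1][0]=1, U row1=(0, 8, 4)
  row2 ← row2 − (10)·row0  ⇒  L[2][0]=10, U row2=(0, 1, 10)
Step 2: pivot at (1,1) is 8.
  row2 ← row2 − (7)·row1  ⇒  L[2][1]=7, U row2=(0, 0, 4)

L[1][0] = 1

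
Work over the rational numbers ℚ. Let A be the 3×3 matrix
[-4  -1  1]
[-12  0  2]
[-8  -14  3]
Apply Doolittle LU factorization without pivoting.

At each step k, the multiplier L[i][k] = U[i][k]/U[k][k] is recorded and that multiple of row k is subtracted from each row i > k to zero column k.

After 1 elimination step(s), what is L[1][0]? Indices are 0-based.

[col 0] pivot -4
  R1 -= 3*R0 → (0, 3, -1)  (L[1][0] := 3)
  R2 -= 2*R0 → (0, -12, 1)  (L[2][0] := 2)

L[1][0] = 3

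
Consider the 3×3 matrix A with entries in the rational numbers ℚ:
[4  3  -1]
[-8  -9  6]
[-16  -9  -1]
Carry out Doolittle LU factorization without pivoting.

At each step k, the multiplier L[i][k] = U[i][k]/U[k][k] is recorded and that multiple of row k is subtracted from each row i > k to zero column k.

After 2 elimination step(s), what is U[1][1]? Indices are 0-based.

U[1][1] = -3

k=0: U[0][0]=4
  eliminate (1,0): mult=-2, new row 1: (0, -3, 4); set L[1][0]=-2
  eliminate (2,0): mult=-4, new row 2: (0, 3, -5); set L[2][0]=-4
k=1: U[1][1]=-3
  eliminate (2,1): mult=-1, new row 2: (0, 0, -1); set L[2][1]=-1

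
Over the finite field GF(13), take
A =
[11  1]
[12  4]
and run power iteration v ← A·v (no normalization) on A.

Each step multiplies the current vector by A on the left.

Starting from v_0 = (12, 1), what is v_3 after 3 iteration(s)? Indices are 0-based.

v_3 = (6, 4)

v_0 = (12, 1).
v_1 = A·v_0 = (3, 5).
v_2 = A·v_1 = (12, 4).
v_3 = A·v_2 = (6, 4).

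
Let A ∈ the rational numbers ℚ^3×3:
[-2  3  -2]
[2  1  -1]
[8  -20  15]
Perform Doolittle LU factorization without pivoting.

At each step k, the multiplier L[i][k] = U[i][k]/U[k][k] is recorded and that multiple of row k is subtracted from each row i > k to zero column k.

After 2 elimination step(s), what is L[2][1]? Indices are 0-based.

L[2][1] = -2

[col 0] pivot -2
  R1 -= -1*R0 → (0, 4, -3)  (L[1][0] := -1)
  R2 -= -4*R0 → (0, -8, 7)  (L[2][0] := -4)
[col 1] pivot 4
  R2 -= -2*R1 → (0, 0, 1)  (L[2][1] := -2)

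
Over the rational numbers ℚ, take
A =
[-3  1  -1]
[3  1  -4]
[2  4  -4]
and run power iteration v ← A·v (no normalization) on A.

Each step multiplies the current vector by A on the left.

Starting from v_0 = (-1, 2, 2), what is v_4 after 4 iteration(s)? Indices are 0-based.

v_4 = (-274, -70, -4)

v_0 = (-1, 2, 2).
v_1 = A·v_0 = (3, -9, -2).
v_2 = A·v_1 = (-16, 8, -22).
v_3 = A·v_2 = (78, 48, 88).
v_4 = A·v_3 = (-274, -70, -4).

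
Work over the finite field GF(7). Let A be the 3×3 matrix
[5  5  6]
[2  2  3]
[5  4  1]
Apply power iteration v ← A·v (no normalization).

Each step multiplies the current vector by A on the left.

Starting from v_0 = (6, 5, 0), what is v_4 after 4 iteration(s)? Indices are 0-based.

v_0 = (6, 5, 0).
v_1 = A·v_0 = (6, 1, 1).
v_2 = A·v_1 = (6, 3, 0).
v_3 = A·v_2 = (3, 4, 0).
v_4 = A·v_3 = (0, 0, 3).

v_4 = (0, 0, 3)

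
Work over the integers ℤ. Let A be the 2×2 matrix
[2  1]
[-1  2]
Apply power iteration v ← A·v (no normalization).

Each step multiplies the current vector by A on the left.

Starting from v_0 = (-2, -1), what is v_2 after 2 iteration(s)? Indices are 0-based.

v_2 = (-10, 5)

v_0 = (-2, -1).
v_1 = A·v_0 = (-5, 0).
v_2 = A·v_1 = (-10, 5).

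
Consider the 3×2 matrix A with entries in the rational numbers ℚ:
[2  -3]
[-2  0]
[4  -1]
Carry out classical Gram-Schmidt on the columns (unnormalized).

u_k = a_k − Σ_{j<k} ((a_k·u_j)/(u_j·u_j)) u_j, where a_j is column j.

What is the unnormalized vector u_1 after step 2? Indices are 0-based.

u_1 = (-13/6, -5/6, 2/3)

Step 1: u_0 = a_0 = (2, -2, 4).
Step 2: u_1 = a_1 − (-5/12)·u_0 = (-13/6, -5/6, 2/3).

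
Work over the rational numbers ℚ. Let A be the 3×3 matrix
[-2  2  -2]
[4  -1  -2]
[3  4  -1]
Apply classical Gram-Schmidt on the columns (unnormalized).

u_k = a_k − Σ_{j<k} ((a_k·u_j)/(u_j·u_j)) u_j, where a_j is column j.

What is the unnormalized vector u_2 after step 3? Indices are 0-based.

u_2 = (-1140/593, -840/593, 360/593)

Step 1: u_0 = a_0 = (-2, 4, 3).
Step 2: u_1 = a_1 − (4/29)·u_0 = (66/29, -45/29, 104/29).
Step 3: u_2 = a_2 − (-7/29)·u_0 − (-146/593)·u_1 = (-1140/593, -840/593, 360/593).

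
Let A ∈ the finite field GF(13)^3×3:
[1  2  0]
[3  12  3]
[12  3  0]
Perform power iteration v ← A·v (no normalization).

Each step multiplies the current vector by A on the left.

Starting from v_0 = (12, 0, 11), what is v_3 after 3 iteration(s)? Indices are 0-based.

v_3 = (12, 12, 7)

v_0 = (12, 0, 11).
v_1 = A·v_0 = (12, 4, 1).
v_2 = A·v_1 = (7, 9, 0).
v_3 = A·v_2 = (12, 12, 7).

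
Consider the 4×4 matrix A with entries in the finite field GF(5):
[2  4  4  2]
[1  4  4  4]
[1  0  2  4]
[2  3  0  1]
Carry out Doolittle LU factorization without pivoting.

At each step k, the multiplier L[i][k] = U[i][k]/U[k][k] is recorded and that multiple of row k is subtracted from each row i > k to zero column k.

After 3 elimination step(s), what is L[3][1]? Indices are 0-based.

L[3][1] = 2

k=0: U[0][0]=2
  eliminate (1,0): mult=3, new row 1: (0, 2, 2, 3); set L[1][0]=3
  eliminate (2,0): mult=3, new row 2: (0, 3, 0, 3); set L[2][0]=3
  eliminate (3,0): mult=1, new row 3: (0, 4, 1, 4); set L[3][0]=1
k=1: U[1][1]=2
  eliminate (2,1): mult=4, new row 2: (0, 0, 2, 1); set L[2][1]=4
  eliminate (3,1): mult=2, new row 3: (0, 0, 2, 3); set L[3][1]=2
k=2: U[2][2]=2
  eliminate (3,2): mult=1, new row 3: (0, 0, 0, 2); set L[3][2]=1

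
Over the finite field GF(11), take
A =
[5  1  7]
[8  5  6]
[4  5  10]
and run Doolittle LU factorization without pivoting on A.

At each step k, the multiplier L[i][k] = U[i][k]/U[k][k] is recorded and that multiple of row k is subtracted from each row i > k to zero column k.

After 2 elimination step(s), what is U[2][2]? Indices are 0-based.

U[2][2] = 5

k=0: U[0][0]=5
  eliminate (1,0): mult=6, new row 1: (0, 10, 8); set L[1][0]=6
  eliminate (2,0): mult=3, new row 2: (0, 2, 0); set L[2][0]=3
k=1: U[1][1]=10
  eliminate (2,1): mult=9, new row 2: (0, 0, 5); set L[2][1]=9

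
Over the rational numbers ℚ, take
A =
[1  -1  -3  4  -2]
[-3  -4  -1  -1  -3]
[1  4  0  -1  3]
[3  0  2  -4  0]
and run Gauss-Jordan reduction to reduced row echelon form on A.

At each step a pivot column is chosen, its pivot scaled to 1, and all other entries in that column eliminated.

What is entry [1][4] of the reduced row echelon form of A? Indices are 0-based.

[1] R0 /= 1  ⇒  (1, -1, -3, 4, -2)
     R1 -= -3·R0  ⇒  (0, -7, -10, 11, -9)
     R2 -= 1·R0  ⇒  (0, 5, 3, -5, 5)
     R3 -= 3·R0  ⇒  (0, 3, 11, -16, 6)
[2] R1 /= -7  ⇒  (0, 1, 10/7, -11/7, 9/7)
     R0 -= -1·R1  ⇒  (1, 0, -11/7, 17/7, -5/7)
     R2 -= 5·R1  ⇒  (0, 0, -29/7, 20/7, -10/7)
     R3 -= 3·R1  ⇒  (0, 0, 47/7, -79/7, 15/7)
[3] R2 /= -29/7  ⇒  (0, 0, 1, -20/29, 10/29)
     R0 -= -11/7·R2  ⇒  (1, 0, 0, 39/29, -5/29)
     R1 -= 10/7·R2  ⇒  (0, 1, 0, -17/29, 23/29)
     R3 -= 47/7·R2  ⇒  (0, 0, 0, -193/29, -5/29)
[4] R3 /= -193/29  ⇒  (0, 0, 0, 1, 5/193)
     R0 -= 39/29·R3  ⇒  (1, 0, 0, 0, -40/193)
     R1 -= -17/29·R3  ⇒  (0, 1, 0, 0, 156/193)
     R2 -= -20/29·R3  ⇒  (0, 0, 1, 0, 70/193)

M[1][4] = 156/193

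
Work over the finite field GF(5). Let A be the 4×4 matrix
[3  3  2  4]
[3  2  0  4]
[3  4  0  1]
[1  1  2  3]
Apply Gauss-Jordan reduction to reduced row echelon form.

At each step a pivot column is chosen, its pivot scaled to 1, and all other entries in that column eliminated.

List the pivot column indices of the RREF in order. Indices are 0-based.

[1] R0 /= 3  ⇒  (1, 1, 4, 3)
     R1 -= 3·R0  ⇒  (0, 4, 3, 0)
     R2 -= 3·R0  ⇒  (0, 1, 3, 2)
     R3 -= 1·R0  ⇒  (0, 0, 3, 0)
[2] R1 /= 4  ⇒  (0, 1, 2, 0)
     R0 -= 1·R1  ⇒  (1, 0, 2, 3)
     R2 -= 1·R1  ⇒  (0, 0, 1, 2)
[3] R2 /= 1  ⇒  (0, 0, 1, 2)
     R0 -= 2·R2  ⇒  (1, 0, 0, 4)
     R1 -= 2·R2  ⇒  (0, 1, 0, 1)
     R3 -= 3·R2  ⇒  (0, 0, 0, 4)
[4] R3 /= 4  ⇒  (0, 0, 0, 1)
     R0 -= 4·R3  ⇒  (1, 0, 0, 0)
     R1 -= 1·R3  ⇒  (0, 1, 0, 0)
     R2 -= 2·R3  ⇒  (0, 0, 1, 0)

pivot columns: 0, 1, 2, 3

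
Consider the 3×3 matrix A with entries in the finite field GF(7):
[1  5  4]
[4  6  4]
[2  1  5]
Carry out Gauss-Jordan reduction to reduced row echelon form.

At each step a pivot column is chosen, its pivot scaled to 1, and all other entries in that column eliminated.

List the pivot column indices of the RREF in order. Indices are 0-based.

step 1: normalize row 0 (÷1) = (1, 5, 4)
  row 1: subtract 4×row0 = (0, 0, 2)
  row 2: subtract 2×row0 = (0, 5, 4)
step 2: exchange rows 1,2
step 2: normalize row 1 (÷5) = (0, 1, 5)
  row 0: subtract 5×row1 = (1, 0, 0)
step 3: normalize row 2 (÷2) = (0, 0, 1)
  row 1: subtract 5×row2 = (0, 1, 0)

pivot columns: 0, 1, 2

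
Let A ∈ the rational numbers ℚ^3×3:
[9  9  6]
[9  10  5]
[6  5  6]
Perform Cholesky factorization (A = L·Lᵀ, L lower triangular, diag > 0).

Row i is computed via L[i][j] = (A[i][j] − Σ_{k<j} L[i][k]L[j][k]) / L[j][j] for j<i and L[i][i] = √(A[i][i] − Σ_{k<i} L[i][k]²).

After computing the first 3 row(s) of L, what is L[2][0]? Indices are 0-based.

Step 1: L[0][0] = √(9) = 3.
  L[1][0] = (9) / L[0][0] = 3.
Step 2: L[1][1] = √(1) = 1.
  L[2][0] = (6) / L[0][0] = 2.
  L[2][1] = (-1) / L[1][1] = -1.
Step 3: L[2][2] = √(1) = 1.

L[2][0] = 2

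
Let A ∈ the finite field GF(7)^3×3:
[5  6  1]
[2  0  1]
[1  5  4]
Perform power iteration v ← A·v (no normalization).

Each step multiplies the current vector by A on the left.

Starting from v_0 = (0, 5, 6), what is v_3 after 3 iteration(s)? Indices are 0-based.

v_0 = (0, 5, 6).
v_1 = A·v_0 = (1, 6, 0).
v_2 = A·v_1 = (6, 2, 3).
v_3 = A·v_2 = (3, 1, 0).

v_3 = (3, 1, 0)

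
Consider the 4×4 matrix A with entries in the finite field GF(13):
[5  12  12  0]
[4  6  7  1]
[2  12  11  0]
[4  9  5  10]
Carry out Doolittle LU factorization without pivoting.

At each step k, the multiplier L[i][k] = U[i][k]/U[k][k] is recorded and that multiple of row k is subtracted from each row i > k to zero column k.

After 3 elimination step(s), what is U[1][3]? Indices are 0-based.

Step 1: pivot at (0,0) is 5.
  row1 ← row1 − (6)·row0  ⇒  L[1][0]=6, U row1=(0, 12, 0, 1)
  row2 ← row2 − (3)·row0  ⇒  L[2][0]=3, U row2=(0, 2, 1, 0)
  row3 ← row3 − (6)·row0  ⇒  L[3][0]=6, U row3=(0, 2, 11, 10)
Step 2: pivot at (1,1) is 12.
  row2 ← row2 − (11)·row1  ⇒  L[2][1]=11, U row2=(0, 0, 1, 2)
  row3 ← row3 − (11)·row1  ⇒  L[3][1]=11, U row3=(0, 0, 11, 12)
Step 3: pivot at (2,2) is 1.
  row3 ← row3 − (11)·row2  ⇒  L[3][2]=11, U row3=(0, 0, 0, 3)

U[1][3] = 1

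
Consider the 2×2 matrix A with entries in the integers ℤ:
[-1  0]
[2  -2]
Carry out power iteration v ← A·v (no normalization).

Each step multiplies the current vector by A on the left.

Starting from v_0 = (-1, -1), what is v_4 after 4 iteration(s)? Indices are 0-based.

v_4 = (-1, 14)

v_0 = (-1, -1).
v_1 = A·v_0 = (1, 0).
v_2 = A·v_1 = (-1, 2).
v_3 = A·v_2 = (1, -6).
v_4 = A·v_3 = (-1, 14).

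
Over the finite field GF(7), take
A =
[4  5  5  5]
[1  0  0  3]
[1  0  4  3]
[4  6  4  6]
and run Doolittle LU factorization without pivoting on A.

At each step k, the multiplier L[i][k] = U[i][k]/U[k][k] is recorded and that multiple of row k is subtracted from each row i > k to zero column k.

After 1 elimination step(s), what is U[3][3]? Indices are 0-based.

U[3][3] = 1

k=0: U[0][0]=4
  eliminate (1,0): mult=2, new row 1: (0, 4, 4, 0); set L[1][0]=2
  eliminate (2,0): mult=2, new row 2: (0, 4, 1, 0); set L[2][0]=2
  eliminate (3,0): mult=1, new row 3: (0, 1, 6, 1); set L[3][0]=1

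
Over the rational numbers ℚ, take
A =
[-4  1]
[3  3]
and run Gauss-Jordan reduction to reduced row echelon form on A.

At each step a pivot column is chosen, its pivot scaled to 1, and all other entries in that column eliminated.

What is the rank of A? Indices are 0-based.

rank = 2

pivot(0,0)=-4: scale R0 → (1, -1/4)
  clear (1,0): R1 −= (3)R0 → (0, 15/4)
pivot(1,1)=15/4: scale R1 → (0, 1)
  clear (0,1): R0 −= (-1/4)R1 → (1, 0)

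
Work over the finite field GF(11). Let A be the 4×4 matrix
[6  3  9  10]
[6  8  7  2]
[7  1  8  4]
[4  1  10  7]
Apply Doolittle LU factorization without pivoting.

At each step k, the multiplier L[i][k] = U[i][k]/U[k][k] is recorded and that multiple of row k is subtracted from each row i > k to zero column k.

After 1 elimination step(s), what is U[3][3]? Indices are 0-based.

U[3][3] = 4

Step 1: pivot at (0,0) is 6.
  row1 ← row1 − (1)·row0  ⇒  L[1][0]=1, U row1=(0, 5, 9, 3)
  row2 ← row2 − (3)·row0  ⇒  L[2][0]=3, U row2=(0, 3, 3, 7)
  row3 ← row3 − (8)·row0  ⇒  L[3][0]=8, U row3=(0, 10, 4, 4)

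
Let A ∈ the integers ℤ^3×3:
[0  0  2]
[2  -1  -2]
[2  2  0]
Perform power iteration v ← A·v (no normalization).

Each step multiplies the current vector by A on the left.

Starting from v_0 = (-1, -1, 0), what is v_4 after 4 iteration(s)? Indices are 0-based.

v_0 = (-1, -1, 0).
v_1 = A·v_0 = (0, -1, -4).
v_2 = A·v_1 = (-8, 9, -2).
v_3 = A·v_2 = (-4, -21, 2).
v_4 = A·v_3 = (4, 9, -50).

v_4 = (4, 9, -50)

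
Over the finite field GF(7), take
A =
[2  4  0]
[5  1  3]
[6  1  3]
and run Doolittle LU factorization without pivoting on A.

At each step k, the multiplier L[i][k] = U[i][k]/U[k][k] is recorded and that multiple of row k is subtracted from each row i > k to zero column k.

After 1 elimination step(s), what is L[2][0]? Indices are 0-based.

L[2][0] = 3

Step 1: pivot at (0,0) is 2.
  row1 ← row1 − (6)·row0  ⇒  L[1][0]=6, U row1=(0, 5, 3)
  row2 ← row2 − (3)·row0  ⇒  L[2][0]=3, U row2=(0, 3, 3)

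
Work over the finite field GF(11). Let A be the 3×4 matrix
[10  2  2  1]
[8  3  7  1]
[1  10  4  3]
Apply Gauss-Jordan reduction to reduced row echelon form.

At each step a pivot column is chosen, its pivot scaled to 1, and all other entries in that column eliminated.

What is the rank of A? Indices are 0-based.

rank = 3

[1] R0 /= 10  ⇒  (1, 9, 9, 10)
     R1 -= 8·R0  ⇒  (0, 8, 1, 9)
     R2 -= 1·R0  ⇒  (0, 1, 6, 4)
[2] R1 /= 8  ⇒  (0, 1, 7, 8)
     R0 -= 9·R1  ⇒  (1, 0, 1, 4)
     R2 -= 1·R1  ⇒  (0, 0, 10, 7)
[3] R2 /= 10  ⇒  (0, 0, 1, 4)
     R0 -= 1·R2  ⇒  (1, 0, 0, 0)
     R1 -= 7·R2  ⇒  (0, 1, 0, 2)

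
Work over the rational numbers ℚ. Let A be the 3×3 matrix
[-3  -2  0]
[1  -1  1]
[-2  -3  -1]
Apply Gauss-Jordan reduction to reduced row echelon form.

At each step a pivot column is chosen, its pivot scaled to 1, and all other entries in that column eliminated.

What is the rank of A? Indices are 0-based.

rank = 3

step 1: normalize row 0 (÷-3) = (1, 2/3, 0)
  row 1: subtract 1×row0 = (0, -5/3, 1)
  row 2: subtract -2×row0 = (0, -5/3, -1)
step 2: normalize row 1 (÷-5/3) = (0, 1, -3/5)
  row 0: subtract 2/3×row1 = (1, 0, 2/5)
  row 2: subtract -5/3×row1 = (0, 0, -2)
step 3: normalize row 2 (÷-2) = (0, 0, 1)
  row 0: subtract 2/5×row2 = (1, 0, 0)
  row 1: subtract -3/5×row2 = (0, 1, 0)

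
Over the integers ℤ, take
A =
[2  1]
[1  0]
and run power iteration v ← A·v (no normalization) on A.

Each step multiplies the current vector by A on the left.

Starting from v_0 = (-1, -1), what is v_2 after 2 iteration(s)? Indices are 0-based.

v_2 = (-7, -3)

v_0 = (-1, -1).
v_1 = A·v_0 = (-3, -1).
v_2 = A·v_1 = (-7, -3).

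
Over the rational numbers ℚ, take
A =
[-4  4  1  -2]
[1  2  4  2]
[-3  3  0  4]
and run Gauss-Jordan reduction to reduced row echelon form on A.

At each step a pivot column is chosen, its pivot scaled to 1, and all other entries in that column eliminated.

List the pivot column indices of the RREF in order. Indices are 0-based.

step 1: normalize row 0 (÷-4) = (1, -1, -1/4, 1/2)
  row 1: subtract 1×row0 = (0, 3, 17/4, 3/2)
  row 2: subtract -3×row0 = (0, 0, -3/4, 11/2)
step 2: normalize row 1 (÷3) = (0, 1, 17/12, 1/2)
  row 0: subtract -1×row1 = (1, 0, 7/6, 1)
step 3: normalize row 2 (÷-3/4) = (0, 0, 1, -22/3)
  row 0: subtract 7/6×row2 = (1, 0, 0, 86/9)
  row 1: subtract 17/12×row2 = (0, 1, 0, 98/9)

pivot columns: 0, 1, 2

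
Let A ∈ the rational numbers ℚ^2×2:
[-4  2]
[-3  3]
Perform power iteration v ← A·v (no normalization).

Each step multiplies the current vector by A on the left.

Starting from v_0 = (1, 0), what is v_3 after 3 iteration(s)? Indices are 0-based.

v_3 = (-34, -21)

v_0 = (1, 0).
v_1 = A·v_0 = (-4, -3).
v_2 = A·v_1 = (10, 3).
v_3 = A·v_2 = (-34, -21).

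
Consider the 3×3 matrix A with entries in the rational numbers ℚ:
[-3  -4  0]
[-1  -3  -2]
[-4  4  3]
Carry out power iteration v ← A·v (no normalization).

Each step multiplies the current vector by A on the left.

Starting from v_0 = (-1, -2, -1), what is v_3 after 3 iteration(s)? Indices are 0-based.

v_0 = (-1, -2, -1).
v_1 = A·v_0 = (11, 9, -7).
v_2 = A·v_1 = (-69, -24, -29).
v_3 = A·v_2 = (303, 199, 93).

v_3 = (303, 199, 93)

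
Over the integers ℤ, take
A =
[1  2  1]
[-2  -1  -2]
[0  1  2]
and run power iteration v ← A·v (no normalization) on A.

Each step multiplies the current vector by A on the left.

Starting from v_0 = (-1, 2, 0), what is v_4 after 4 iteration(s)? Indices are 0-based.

v_0 = (-1, 2, 0).
v_1 = A·v_0 = (3, 0, 2).
v_2 = A·v_1 = (5, -10, 4).
v_3 = A·v_2 = (-11, -8, -2).
v_4 = A·v_3 = (-29, 34, -12).

v_4 = (-29, 34, -12)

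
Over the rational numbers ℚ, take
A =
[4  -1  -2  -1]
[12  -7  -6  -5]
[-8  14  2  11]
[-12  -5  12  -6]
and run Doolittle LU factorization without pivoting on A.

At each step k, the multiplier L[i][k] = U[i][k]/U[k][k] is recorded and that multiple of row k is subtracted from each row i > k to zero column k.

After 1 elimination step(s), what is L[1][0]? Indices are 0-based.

k=0: U[0][0]=4
  eliminate (1,0): mult=3, new row 1: (0, -4, 0, -2); set L[1][0]=3
  eliminate (2,0): mult=-2, new row 2: (0, 12, -2, 9); set L[2][0]=-2
  eliminate (3,0): mult=-3, new row 3: (0, -8, 6, -9); set L[3][0]=-3

L[1][0] = 3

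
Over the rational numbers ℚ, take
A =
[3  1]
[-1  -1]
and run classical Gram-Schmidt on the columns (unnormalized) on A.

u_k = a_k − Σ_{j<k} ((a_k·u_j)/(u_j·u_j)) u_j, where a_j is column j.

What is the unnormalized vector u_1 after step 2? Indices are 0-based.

Step 1: u_0 = a_0 = (3, -1).
Step 2: u_1 = a_1 − (2/5)·u_0 = (-1/5, -3/5).

u_1 = (-1/5, -3/5)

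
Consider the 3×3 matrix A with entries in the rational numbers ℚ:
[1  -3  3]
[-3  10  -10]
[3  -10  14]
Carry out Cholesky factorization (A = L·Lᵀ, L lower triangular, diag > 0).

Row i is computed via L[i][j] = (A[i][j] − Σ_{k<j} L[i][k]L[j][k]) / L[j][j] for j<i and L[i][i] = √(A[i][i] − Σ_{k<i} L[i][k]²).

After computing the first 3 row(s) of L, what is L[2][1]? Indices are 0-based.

L[2][1] = -1

Step 1: L[0][0] = √(1) = 1.
  L[1][0] = (-3) / L[0][0] = -3.
Step 2: L[1][1] = √(1) = 1.
  L[2][0] = (3) / L[0][0] = 3.
  L[2][1] = (-1) / L[1][1] = -1.
Step 3: L[2][2] = √(4) = 2.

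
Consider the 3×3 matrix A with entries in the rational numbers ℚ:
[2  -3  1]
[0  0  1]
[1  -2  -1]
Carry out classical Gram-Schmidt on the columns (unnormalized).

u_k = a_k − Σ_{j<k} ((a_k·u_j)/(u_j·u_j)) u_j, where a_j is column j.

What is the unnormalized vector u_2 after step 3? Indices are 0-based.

Step 1: u_0 = a_0 = (2, 0, 1).
Step 2: u_1 = a_1 − (-8/5)·u_0 = (1/5, 0, -2/5).
Step 3: u_2 = a_2 − (1/5)·u_0 − (3)·u_1 = (0, 1, 0).

u_2 = (0, 1, 0)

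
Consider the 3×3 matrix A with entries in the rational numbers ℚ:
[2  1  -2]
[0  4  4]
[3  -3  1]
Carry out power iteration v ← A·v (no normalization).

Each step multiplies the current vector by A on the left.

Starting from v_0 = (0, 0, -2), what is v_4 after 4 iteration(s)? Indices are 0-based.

v_4 = (-556, 568, -62)

v_0 = (0, 0, -2).
v_1 = A·v_0 = (4, -8, -2).
v_2 = A·v_1 = (4, -40, 34).
v_3 = A·v_2 = (-100, -24, 166).
v_4 = A·v_3 = (-556, 568, -62).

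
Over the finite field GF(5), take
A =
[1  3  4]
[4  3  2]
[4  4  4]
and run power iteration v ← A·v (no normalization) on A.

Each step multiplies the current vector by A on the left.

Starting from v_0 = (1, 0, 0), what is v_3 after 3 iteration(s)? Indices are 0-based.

v_0 = (1, 0, 0).
v_1 = A·v_0 = (1, 4, 4).
v_2 = A·v_1 = (4, 4, 1).
v_3 = A·v_2 = (0, 0, 1).

v_3 = (0, 0, 1)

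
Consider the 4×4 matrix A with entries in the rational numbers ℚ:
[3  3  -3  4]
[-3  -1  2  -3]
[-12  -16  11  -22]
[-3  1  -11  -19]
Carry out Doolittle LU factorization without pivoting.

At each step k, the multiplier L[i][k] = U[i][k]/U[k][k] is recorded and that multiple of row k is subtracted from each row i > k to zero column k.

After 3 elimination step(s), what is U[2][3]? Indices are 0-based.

U[2][3] = -4

k=0: U[0][0]=3
  eliminate (1,0): mult=-1, new row 1: (0, 2, -1, 1); set L[1][0]=-1
  eliminate (2,0): mult=-4, new row 2: (0, -4, -1, -6); set L[2][0]=-4
  eliminate (3,0): mult=-1, new row 3: (0, 4, -14, -15); set L[3][0]=-1
k=1: U[1][1]=2
  eliminate (2,1): mult=-2, new row 2: (0, 0, -3, -4); set L[2][1]=-2
  eliminate (3,1): mult=2, new row 3: (0, 0, -12, -17); set L[3][1]=2
k=2: U[2][2]=-3
  eliminate (3,2): mult=4, new row 3: (0, 0, 0, -1); set L[3][2]=4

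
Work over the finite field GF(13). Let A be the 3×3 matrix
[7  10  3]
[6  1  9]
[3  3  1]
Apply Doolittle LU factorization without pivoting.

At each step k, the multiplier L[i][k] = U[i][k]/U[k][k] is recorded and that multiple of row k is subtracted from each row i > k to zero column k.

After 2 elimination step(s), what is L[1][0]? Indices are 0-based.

k=0: U[0][0]=7
  eliminate (1,0): mult=12, new row 1: (0, 11, 12); set L[1][0]=12
  eliminate (2,0): mult=6, new row 2: (0, 8, 9); set L[2][0]=6
k=1: U[1][1]=11
  eliminate (2,1): mult=9, new row 2: (0, 0, 5); set L[2][1]=9

L[1][0] = 12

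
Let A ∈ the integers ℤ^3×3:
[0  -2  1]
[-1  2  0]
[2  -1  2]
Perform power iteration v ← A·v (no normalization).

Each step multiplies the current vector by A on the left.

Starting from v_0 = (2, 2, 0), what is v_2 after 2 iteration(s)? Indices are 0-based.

v_2 = (-2, 8, -6)

v_0 = (2, 2, 0).
v_1 = A·v_0 = (-4, 2, 2).
v_2 = A·v_1 = (-2, 8, -6).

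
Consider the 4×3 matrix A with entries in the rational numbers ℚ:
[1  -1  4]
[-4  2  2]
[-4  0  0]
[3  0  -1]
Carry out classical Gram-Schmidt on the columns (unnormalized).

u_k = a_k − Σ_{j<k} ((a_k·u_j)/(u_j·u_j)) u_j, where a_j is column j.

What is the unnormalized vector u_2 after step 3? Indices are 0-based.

u_2 = (488/129, 244/129, -140/129, -8/43)

Step 1: u_0 = a_0 = (1, -4, -4, 3).
Step 2: u_1 = a_1 − (-3/14)·u_0 = (-11/14, 8/7, -6/7, 9/14).
Step 3: u_2 = a_2 − (-1/6)·u_0 − (-21/43)·u_1 = (488/129, 244/129, -140/129, -8/43).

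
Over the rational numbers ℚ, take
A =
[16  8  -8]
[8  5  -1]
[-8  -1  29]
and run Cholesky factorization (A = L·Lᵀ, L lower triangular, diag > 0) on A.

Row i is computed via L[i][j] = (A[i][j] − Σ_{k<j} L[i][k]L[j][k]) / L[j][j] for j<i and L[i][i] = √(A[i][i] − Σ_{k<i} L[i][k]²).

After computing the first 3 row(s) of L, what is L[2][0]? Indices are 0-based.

Step 1: L[0][0] = √(16) = 4.
  L[1][0] = (8) / L[0][0] = 2.
Step 2: L[1][1] = √(1) = 1.
  L[2][0] = (-8) / L[0][0] = -2.
  L[2][1] = (3) / L[1][1] = 3.
Step 3: L[2][2] = √(16) = 4.

L[2][0] = -2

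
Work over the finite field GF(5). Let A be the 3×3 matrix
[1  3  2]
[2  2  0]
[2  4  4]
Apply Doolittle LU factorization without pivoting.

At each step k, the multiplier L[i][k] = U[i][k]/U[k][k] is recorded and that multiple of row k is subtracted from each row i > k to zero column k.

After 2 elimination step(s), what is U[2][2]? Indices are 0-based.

[col 0] pivot 1
  R1 -= 2*R0 → (0, 1, 1)  (L[1][0] := 2)
  R2 -= 2*R0 → (0, 3, 0)  (L[2][0] := 2)
[col 1] pivot 1
  R2 -= 3*R1 → (0, 0, 2)  (L[2][1] := 3)

U[2][2] = 2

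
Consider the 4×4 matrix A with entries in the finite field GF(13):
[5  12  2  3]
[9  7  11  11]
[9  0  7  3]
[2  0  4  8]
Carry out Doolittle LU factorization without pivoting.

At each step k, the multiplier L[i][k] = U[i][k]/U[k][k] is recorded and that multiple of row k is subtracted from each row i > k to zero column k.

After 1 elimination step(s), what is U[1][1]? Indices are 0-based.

U[1][1] = 1

Step 1: pivot at (0,0) is 5.
  row1 ← row1 − (7)·row0  ⇒  L[1][0]=7, U row1=(0, 1, 10, 3)
  row2 ← row2 − (7)·row0  ⇒  L[2][0]=7, U row2=(0, 7, 6, 8)
  row3 ← row3 − (3)·row0  ⇒  L[3][0]=3, U row3=(0, 3, 11, 12)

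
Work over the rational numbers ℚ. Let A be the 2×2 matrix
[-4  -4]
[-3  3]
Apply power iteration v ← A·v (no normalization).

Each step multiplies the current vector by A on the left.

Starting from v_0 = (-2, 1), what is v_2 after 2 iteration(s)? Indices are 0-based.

v_2 = (-52, 15)

v_0 = (-2, 1).
v_1 = A·v_0 = (4, 9).
v_2 = A·v_1 = (-52, 15).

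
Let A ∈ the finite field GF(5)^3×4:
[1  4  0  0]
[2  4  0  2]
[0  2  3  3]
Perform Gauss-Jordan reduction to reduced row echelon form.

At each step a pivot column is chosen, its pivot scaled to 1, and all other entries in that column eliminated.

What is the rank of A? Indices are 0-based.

[1] R0 /= 1  ⇒  (1, 4, 0, 0)
     R1 -= 2·R0  ⇒  (0, 1, 0, 2)
[2] R1 /= 1  ⇒  (0, 1, 0, 2)
     R0 -= 4·R1  ⇒  (1, 0, 0, 2)
     R2 -= 2·R1  ⇒  (0, 0, 3, 4)
[3] R2 /= 3  ⇒  (0, 0, 1, 3)

rank = 3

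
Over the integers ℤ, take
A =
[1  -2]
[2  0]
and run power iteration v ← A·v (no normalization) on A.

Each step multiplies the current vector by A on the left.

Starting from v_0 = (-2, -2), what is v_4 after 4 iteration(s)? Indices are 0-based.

v_4 = (-38, 4)

v_0 = (-2, -2).
v_1 = A·v_0 = (2, -4).
v_2 = A·v_1 = (10, 4).
v_3 = A·v_2 = (2, 20).
v_4 = A·v_3 = (-38, 4).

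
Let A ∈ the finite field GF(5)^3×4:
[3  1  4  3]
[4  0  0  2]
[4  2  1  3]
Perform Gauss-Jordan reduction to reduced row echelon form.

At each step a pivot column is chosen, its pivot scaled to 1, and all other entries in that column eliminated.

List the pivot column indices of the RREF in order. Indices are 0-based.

[1] R0 /= 3  ⇒  (1, 2, 3, 1)
     R1 -= 4·R0  ⇒  (0, 2, 3, 3)
     R2 -= 4·R0  ⇒  (0, 4, 4, 4)
[2] R1 /= 2  ⇒  (0, 1, 4, 4)
     R0 -= 2·R1  ⇒  (1, 0, 0, 3)
     R2 -= 4·R1  ⇒  (0, 0, 3, 3)
[3] R2 /= 3  ⇒  (0, 0, 1, 1)
     R1 -= 4·R2  ⇒  (0, 1, 0, 0)

pivot columns: 0, 1, 2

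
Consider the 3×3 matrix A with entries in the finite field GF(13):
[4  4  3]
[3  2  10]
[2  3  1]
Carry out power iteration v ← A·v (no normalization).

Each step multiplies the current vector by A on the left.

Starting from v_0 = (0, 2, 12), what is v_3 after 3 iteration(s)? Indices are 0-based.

v_3 = (0, 5, 9)

v_0 = (0, 2, 12).
v_1 = A·v_0 = (5, 7, 5).
v_2 = A·v_1 = (11, 1, 10).
v_3 = A·v_2 = (0, 5, 9).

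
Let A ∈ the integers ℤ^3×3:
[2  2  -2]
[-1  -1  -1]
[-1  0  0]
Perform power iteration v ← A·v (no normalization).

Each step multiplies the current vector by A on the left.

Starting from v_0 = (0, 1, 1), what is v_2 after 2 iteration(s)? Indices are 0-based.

v_2 = (-4, 2, 0)

v_0 = (0, 1, 1).
v_1 = A·v_0 = (0, -2, 0).
v_2 = A·v_1 = (-4, 2, 0).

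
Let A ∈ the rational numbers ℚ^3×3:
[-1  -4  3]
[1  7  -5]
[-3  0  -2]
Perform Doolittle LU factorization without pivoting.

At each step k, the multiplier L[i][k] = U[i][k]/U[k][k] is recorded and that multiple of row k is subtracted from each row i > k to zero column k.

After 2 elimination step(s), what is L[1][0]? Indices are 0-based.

[col 0] pivot -1
  R1 -= -1*R0 → (0, 3, -2)  (L[1][0] := -1)
  R2 -= 3*R0 → (0, 12, -11)  (L[2][0] := 3)
[col 1] pivot 3
  R2 -= 4*R1 → (0, 0, -3)  (L[2][1] := 4)

L[1][0] = -1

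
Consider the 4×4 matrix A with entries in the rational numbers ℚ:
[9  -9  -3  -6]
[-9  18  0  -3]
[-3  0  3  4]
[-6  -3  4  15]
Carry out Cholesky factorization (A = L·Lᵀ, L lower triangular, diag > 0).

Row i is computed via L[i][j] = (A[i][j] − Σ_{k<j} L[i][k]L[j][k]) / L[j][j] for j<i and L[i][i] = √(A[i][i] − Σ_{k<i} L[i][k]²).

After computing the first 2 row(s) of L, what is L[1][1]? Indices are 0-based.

Step 1: L[0][0] = √(9) = 3.
  L[1][0] = (-9) / L[0][0] = -3.
Step 2: L[1][1] = √(9) = 3.

L[1][1] = 3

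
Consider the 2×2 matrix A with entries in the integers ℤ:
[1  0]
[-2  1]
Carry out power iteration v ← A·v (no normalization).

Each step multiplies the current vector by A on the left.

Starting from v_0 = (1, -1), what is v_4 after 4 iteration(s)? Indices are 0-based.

v_4 = (1, -9)

v_0 = (1, -1).
v_1 = A·v_0 = (1, -3).
v_2 = A·v_1 = (1, -5).
v_3 = A·v_2 = (1, -7).
v_4 = A·v_3 = (1, -9).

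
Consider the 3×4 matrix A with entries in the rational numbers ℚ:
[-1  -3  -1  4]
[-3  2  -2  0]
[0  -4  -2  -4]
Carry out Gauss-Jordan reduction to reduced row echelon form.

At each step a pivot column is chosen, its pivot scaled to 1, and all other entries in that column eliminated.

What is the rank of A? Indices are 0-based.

[1] R0 /= -1  ⇒  (1, 3, 1, -4)
     R1 -= -3·R0  ⇒  (0, 11, 1, -12)
[2] R1 /= 11  ⇒  (0, 1, 1/11, -12/11)
     R0 -= 3·R1  ⇒  (1, 0, 8/11, -8/11)
     R2 -= -4·R1  ⇒  (0, 0, -18/11, -92/11)
[3] R2 /= -18/11  ⇒  (0, 0, 1, 46/9)
     R0 -= 8/11·R2  ⇒  (1, 0, 0, -40/9)
     R1 -= 1/11·R2  ⇒  (0, 1, 0, -14/9)

rank = 3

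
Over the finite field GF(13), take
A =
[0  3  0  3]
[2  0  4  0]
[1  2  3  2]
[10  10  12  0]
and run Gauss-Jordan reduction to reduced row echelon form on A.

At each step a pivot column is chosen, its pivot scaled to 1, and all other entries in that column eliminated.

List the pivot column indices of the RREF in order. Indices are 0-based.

pivot columns: 0, 1, 2, 3

[1] R0 <-> R1
[1] R0 /= 2  ⇒  (1, 0, 2, 0)
     R2 -= 1·R0  ⇒  (0, 2, 1, 2)
     R3 -= 10·R0  ⇒  (0, 10, 5, 0)
[2] R1 /= 3  ⇒  (0, 1, 0, 1)
     R2 -= 2·R1  ⇒  (0, 0, 1, 0)
     R3 -= 10·R1  ⇒  (0, 0, 5, 3)
[3] R2 /= 1  ⇒  (0, 0, 1, 0)
     R0 -= 2·R2  ⇒  (1, 0, 0, 0)
     R3 -= 5·R2  ⇒  (0, 0, 0, 3)
[4] R3 /= 3  ⇒  (0, 0, 0, 1)
     R1 -= 1·R3  ⇒  (0, 1, 0, 0)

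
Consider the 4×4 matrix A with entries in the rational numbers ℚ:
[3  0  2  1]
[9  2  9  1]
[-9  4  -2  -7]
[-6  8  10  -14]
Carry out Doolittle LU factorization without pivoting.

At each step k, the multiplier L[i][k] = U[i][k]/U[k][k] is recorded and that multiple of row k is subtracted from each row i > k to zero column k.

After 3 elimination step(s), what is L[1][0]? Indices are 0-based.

Step 1: pivot at (0,0) is 3.
  row1 ← row1 − (3)·row0  ⇒  L[1][0]=3, U row1=(0, 2, 3, -2)
  row2 ← row2 − (-3)·row0  ⇒  L[2][0]=-3, U row2=(0, 4, 4, -4)
  row3 ← row3 − (-2)·row0  ⇒  L[3][0]=-2, U row3=(0, 8, 14, -12)
Step 2: pivot at (1,1) is 2.
  row2 ← row2 − (2)·row1  ⇒  L[2][1]=2, U row2=(0, 0, -2, 0)
  row3 ← row3 − (4)·row1  ⇒  L[3][1]=4, U row3=(0, 0, 2, -4)
Step 3: pivot at (2,2) is -2.
  row3 ← row3 − (-1)·row2  ⇒  L[3][2]=-1, U row3=(0, 0, 0, -4)

L[1][0] = 3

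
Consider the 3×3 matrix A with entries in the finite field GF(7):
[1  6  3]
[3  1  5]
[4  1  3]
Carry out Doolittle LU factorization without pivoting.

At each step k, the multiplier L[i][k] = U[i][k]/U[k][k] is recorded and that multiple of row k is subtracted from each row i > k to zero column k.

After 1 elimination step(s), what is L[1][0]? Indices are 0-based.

[col 0] pivot 1
  R1 -= 3*R0 → (0, 4, 3)  (L[1][0] := 3)
  R2 -= 4*R0 → (0, 5, 5)  (L[2][0] := 4)

L[1][0] = 3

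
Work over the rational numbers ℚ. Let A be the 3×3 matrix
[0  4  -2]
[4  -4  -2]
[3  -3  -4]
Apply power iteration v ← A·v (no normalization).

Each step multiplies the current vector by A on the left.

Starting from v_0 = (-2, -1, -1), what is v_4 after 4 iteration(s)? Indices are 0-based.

v_0 = (-2, -1, -1).
v_1 = A·v_0 = (-2, -2, 1).
v_2 = A·v_1 = (-10, -2, -4).
v_3 = A·v_2 = (0, -24, -8).
v_4 = A·v_3 = (-80, 112, 104).

v_4 = (-80, 112, 104)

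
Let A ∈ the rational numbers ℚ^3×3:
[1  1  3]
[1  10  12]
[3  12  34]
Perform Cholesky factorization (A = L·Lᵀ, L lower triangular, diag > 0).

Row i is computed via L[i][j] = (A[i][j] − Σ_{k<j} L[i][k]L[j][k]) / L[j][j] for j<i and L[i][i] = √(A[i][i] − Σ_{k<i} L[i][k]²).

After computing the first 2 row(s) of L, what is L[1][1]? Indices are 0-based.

Step 1: L[0][0] = √(1) = 1.
  L[1][0] = (1) / L[0][0] = 1.
Step 2: L[1][1] = √(9) = 3.

L[1][1] = 3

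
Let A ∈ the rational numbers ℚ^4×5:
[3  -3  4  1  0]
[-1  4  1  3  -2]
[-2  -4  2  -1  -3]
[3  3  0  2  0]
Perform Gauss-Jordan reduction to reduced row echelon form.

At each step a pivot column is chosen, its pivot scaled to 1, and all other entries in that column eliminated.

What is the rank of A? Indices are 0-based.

rank = 4

[1] R0 /= 3  ⇒  (1, -1, 4/3, 1/3, 0)
     R1 -= -1·R0  ⇒  (0, 3, 7/3, 10/3, -2)
     R2 -= -2·R0  ⇒  (0, -6, 14/3, -1/3, -3)
     R3 -= 3·R0  ⇒  (0, 6, -4, 1, 0)
[2] R1 /= 3  ⇒  (0, 1, 7/9, 10/9, -2/3)
     R0 -= -1·R1  ⇒  (1, 0, 19/9, 13/9, -2/3)
     R2 -= -6·R1  ⇒  (0, 0, 28/3, 19/3, -7)
     R3 -= 6·R1  ⇒  (0, 0, -26/3, -17/3, 4)
[3] R2 /= 28/3  ⇒  (0, 0, 1, 19/28, -3/4)
     R0 -= 19/9·R2  ⇒  (1, 0, 0, 1/84, 11/12)
     R1 -= 7/9·R2  ⇒  (0, 1, 0, 7/12, -1/12)
     R3 -= -26/3·R2  ⇒  (0, 0, 0, 3/14, -5/2)
[4] R3 /= 3/14  ⇒  (0, 0, 0, 1, -35/3)
     R0 -= 1/84·R3  ⇒  (1, 0, 0, 0, 19/18)
     R1 -= 7/12·R3  ⇒  (0, 1, 0, 0, 121/18)
     R2 -= 19/28·R3  ⇒  (0, 0, 1, 0, 43/6)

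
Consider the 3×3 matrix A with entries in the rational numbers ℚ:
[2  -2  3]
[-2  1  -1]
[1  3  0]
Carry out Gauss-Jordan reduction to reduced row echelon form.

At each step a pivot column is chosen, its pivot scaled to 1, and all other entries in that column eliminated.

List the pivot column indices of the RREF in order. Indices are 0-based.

pivot(0,0)=2: scale R0 → (1, -1, 3/2)
  clear (1,0): R1 −= (-2)R0 → (0, -1, 2)
  clear (2,0): R2 −= (1)R0 → (0, 4, -3/2)
pivot(1,1)=-1: scale R1 → (0, 1, -2)
  clear (0,1): R0 −= (-1)R1 → (1, 0, -1/2)
  clear (2,1): R2 −= (4)R1 → (0, 0, 13/2)
pivot(2,2)=13/2: scale R2 → (0, 0, 1)
  clear (0,2): R0 −= (-1/2)R2 → (1, 0, 0)
  clear (1,2): R1 −= (-2)R2 → (0, 1, 0)

pivot columns: 0, 1, 2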